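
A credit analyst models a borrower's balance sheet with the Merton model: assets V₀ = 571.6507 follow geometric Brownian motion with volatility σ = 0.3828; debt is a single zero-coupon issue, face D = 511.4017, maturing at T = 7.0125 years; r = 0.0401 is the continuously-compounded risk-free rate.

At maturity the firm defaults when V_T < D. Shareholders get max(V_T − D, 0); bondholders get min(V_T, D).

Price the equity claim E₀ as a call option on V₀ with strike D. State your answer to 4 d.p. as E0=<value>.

d₁ = [ln(V₀/D) + (r + σ²/2)T] / (σ√T)
   = [ln(571.6507/511.4017) + (0.0401 + 0.5·0.3828²)·7.0125] / (0.3828·√7.0125)
   = [0.111373 + 0.794993] / 1.013697 = 0.894118
d₂ = d₁ − σ√T = 0.894118 − 1.013697 = -0.119579
N(d₁) = 0.814371,  N(d₂) = 0.452408,  e^(−rT) = 0.754876
E₀ = V₀·N(d₁) − D·e^(−rT)·N(d₂)
   = 571.6507·0.814371 − 511.4017·0.754876·0.452408 = 290.885601

E0=290.8856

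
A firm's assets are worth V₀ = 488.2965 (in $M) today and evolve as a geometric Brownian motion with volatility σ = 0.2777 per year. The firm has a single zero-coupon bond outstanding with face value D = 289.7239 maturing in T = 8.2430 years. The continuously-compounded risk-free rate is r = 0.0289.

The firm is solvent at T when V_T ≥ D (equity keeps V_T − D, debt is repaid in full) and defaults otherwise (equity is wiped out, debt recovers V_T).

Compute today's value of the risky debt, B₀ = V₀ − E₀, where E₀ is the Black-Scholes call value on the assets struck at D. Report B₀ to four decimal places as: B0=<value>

d₁ = [ln(V₀/D) + (r + σ²/2)T] / (σ√T)
   = [ln(488.2965/289.7239) + (0.0289 + 0.5·0.2777²)·8.2430] / (0.2777·√8.2430)
   = [0.521994 + 0.556062] / 0.797294 = 1.352144
d₂ = d₁ − σ√T = 1.352144 − 0.797294 = 0.554849
N(d₁) = 0.911835,  N(d₂) = 0.710501,  e^(−rT) = 0.788027
E₀ = V₀·N(d₁) − D·e^(−rT)·N(d₂)
   = 488.2965·0.911835 − 289.7239·0.788027·0.710501 = 283.031240
B₀ = V₀ − E₀ = 488.2965 − 283.031240 = 205.265260

B0=205.2653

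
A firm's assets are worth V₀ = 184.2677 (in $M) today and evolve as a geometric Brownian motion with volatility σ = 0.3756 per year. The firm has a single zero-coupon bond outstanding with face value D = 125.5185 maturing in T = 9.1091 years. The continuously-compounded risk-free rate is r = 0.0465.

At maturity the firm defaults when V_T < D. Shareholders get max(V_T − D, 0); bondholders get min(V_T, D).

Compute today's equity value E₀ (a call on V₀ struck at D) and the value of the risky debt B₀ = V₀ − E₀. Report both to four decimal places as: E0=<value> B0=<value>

E0=119.9198 B0=64.3479

d₁ = [ln(V₀/D) + (r + σ²/2)T] / (σ√T)
   = [ln(184.2677/125.5185) + (0.0465 + 0.5·0.3756²)·9.1091] / (0.3756·√9.1091)
   = [0.383936 + 1.066108] / 1.133609 = 1.279140
d₂ = d₁ − σ√T = 1.279140 − 1.133609 = 0.145531
N(d₁) = 0.899576,  N(d₂) = 0.557854,  e^(−rT) = 0.654703
E₀ = V₀·N(d₁) − D·e^(−rT)·N(d₂)
   = 184.2677·0.899576 − 125.5185·0.654703·0.557854 = 119.919834
B₀ = V₀ − E₀ = 184.2677 − 119.919834 = 64.347866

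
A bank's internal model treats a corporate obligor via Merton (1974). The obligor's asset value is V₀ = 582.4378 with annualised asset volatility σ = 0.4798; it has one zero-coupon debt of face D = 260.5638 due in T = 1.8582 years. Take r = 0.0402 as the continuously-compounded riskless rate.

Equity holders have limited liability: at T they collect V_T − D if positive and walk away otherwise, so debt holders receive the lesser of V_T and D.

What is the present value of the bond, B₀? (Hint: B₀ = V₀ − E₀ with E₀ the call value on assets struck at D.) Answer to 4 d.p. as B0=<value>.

B0=232.0132

d₁ = [ln(V₀/D) + (r + σ²/2)T] / (σ√T)
   = [ln(582.4378/260.5638) + (0.0402 + 0.5·0.4798²)·1.8582] / (0.4798·√1.8582)
   = [0.804375 + 0.288586] / 0.654043 = 1.671083
d₂ = d₁ − σ√T = 1.671083 − 0.654043 = 1.017040
N(d₁) = 0.952647,  N(d₂) = 0.845433,  e^(−rT) = 0.928022
E₀ = V₀·N(d₁) − D·e^(−rT)·N(d₂)
   = 582.4378·0.952647 − 260.5638·0.928022·0.845433 = 350.424597
B₀ = V₀ − E₀ = 582.4378 − 350.424597 = 232.013203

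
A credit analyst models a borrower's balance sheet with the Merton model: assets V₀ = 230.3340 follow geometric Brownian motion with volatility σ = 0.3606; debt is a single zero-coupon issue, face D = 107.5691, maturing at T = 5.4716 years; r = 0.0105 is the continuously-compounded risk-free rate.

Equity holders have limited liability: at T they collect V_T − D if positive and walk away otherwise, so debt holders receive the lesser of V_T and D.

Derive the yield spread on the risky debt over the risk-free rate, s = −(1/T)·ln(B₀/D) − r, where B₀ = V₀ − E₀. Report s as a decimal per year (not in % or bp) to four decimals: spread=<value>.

spread=0.0204

d₁ = [ln(V₀/D) + (r + σ²/2)T] / (σ√T)
   = [ln(230.3340/107.5691) + (0.0105 + 0.5·0.3606²)·5.4716] / (0.3606·√5.4716)
   = [0.761397 + 0.413194] / 0.843496 = 1.392528
d₂ = d₁ − σ√T = 1.392528 − 0.843496 = 0.549032
N(d₁) = 0.918119,  N(d₂) = 0.708508,  e^(−rT) = 0.944167
E₀ = V₀·N(d₁) − D·e^(−rT)·N(d₂)
   = 230.3340·0.918119 − 107.5691·0.944167·0.708508 = 139.515555
B₀ = V₀ − E₀ = 230.3340 − 139.515555 = 90.818445
spread = −(1/T)·ln(B₀/D) − r = −(1/5.4716)·ln(90.818445/107.5691) − 0.0105 = 0.02043629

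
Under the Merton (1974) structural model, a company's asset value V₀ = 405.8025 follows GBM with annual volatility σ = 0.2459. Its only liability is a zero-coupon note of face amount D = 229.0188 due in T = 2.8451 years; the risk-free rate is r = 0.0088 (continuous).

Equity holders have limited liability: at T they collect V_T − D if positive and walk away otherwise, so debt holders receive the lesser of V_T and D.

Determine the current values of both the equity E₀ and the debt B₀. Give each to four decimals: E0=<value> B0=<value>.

d₁ = [ln(V₀/D) + (r + σ²/2)T] / (σ√T)
   = [ln(405.8025/229.0188) + (0.0088 + 0.5·0.2459²)·2.8451] / (0.2459·√2.8451)
   = [0.572062 + 0.111054] / 0.414770 = 1.646977
d₂ = d₁ − σ√T = 1.646977 − 0.414770 = 1.232207
N(d₁) = 0.950219,  N(d₂) = 0.891064,  e^(−rT) = 0.975274
E₀ = V₀·N(d₁) − D·e^(−rT)·N(d₂)
   = 405.8025·0.950219 − 229.0188·0.975274·0.891064 = 186.576510
B₀ = V₀ − E₀ = 405.8025 − 186.576510 = 219.225990

E0=186.5765 B0=219.2260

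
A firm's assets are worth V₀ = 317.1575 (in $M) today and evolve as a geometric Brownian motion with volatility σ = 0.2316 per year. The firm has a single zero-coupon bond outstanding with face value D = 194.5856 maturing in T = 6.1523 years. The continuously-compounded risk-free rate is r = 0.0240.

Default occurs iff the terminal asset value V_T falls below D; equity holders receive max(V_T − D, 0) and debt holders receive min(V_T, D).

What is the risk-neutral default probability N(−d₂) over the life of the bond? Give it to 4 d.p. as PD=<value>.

d₁ = [ln(V₀/D) + (r + σ²/2)T] / (σ√T)
   = [ln(317.1575/194.5856) + (0.0240 + 0.5·0.2316²)·6.1523] / (0.2316·√6.1523)
   = [0.488526 + 0.312655] / 0.574457 = 1.394677
d₂ = d₁ − σ√T = 1.394677 − 0.574457 = 0.820221
risk-neutral PD = N(−d₂) = N(-0.820221) = 0.206045

PD=0.2060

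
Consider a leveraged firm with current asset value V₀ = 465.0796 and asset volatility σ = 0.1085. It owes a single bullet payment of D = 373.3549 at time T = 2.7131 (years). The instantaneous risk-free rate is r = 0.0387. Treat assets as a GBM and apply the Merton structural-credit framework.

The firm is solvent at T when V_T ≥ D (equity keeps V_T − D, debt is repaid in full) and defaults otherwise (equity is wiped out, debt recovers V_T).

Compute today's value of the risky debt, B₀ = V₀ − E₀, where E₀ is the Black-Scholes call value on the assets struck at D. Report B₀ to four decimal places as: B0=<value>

d₁ = [ln(V₀/D) + (r + σ²/2)T] / (σ√T)
   = [ln(465.0796/373.3549) + (0.0387 + 0.5·0.1085²)·2.7131] / (0.1085·√2.7131)
   = [0.219679 + 0.120967] / 0.178716 = 1.906077
d₂ = d₁ − σ√T = 1.906077 − 0.178716 = 1.727361
N(d₁) = 0.971680,  N(d₂) = 0.957949,  e^(−rT) = 0.900327
E₀ = V₀·N(d₁) − D·e^(−rT)·N(d₂)
   = 465.0796·0.971680 − 373.3549·0.900327·0.957949 = 129.902128
B₀ = V₀ − E₀ = 465.0796 − 129.902128 = 335.177472

B0=335.1775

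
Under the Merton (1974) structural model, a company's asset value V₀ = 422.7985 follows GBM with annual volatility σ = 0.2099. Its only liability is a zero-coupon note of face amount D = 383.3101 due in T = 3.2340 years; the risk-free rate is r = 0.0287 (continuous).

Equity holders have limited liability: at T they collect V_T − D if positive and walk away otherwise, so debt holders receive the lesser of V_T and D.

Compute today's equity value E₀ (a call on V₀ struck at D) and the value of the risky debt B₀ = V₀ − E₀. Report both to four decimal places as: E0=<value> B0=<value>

d₁ = [ln(V₀/D) + (r + σ²/2)T] / (σ√T)
   = [ln(422.7985/383.3101) + (0.0287 + 0.5·0.2099²)·3.2340] / (0.2099·√3.2340)
   = [0.098051 + 0.164058] / 0.377470 = 0.694384
d₂ = d₁ − σ√T = 0.694384 − 0.377470 = 0.316914
N(d₁) = 0.756279,  N(d₂) = 0.624345,  e^(−rT) = 0.911361
E₀ = V₀·N(d₁) − D·e^(−rT)·N(d₂)
   = 422.7985·0.756279 − 383.3101·0.911361·0.624345 = 101.648605
B₀ = V₀ − E₀ = 422.7985 − 101.648605 = 321.149895

E0=101.6486 B0=321.1499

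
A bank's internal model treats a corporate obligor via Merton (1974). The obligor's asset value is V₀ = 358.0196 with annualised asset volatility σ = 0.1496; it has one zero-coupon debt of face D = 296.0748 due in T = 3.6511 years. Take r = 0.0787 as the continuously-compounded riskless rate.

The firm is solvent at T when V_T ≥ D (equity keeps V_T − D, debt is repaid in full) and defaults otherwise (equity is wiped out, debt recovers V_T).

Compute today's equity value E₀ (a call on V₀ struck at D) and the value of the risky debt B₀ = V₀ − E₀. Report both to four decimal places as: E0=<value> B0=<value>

E0=137.4621 B0=220.5575

d₁ = [ln(V₀/D) + (r + σ²/2)T] / (σ√T)
   = [ln(358.0196/296.0748) + (0.0787 + 0.5·0.1496²)·3.6511] / (0.1496·√3.6511)
   = [0.189976 + 0.328198] / 0.285853 = 1.812723
d₂ = d₁ − σ√T = 1.812723 − 0.285853 = 1.526870
N(d₁) = 0.965063,  N(d₂) = 0.936603,  e^(−rT) = 0.750255
E₀ = V₀·N(d₁) − D·e^(−rT)·N(d₂)
   = 358.0196·0.965063 − 296.0748·0.750255·0.936603 = 137.462071
B₀ = V₀ − E₀ = 358.0196 − 137.462071 = 220.557529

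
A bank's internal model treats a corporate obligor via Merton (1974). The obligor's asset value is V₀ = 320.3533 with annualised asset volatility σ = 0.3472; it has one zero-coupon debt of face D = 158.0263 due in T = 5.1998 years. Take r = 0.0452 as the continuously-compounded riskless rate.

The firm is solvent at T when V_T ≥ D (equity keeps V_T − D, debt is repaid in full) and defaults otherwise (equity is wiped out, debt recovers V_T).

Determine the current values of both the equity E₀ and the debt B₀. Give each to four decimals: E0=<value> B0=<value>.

E0=204.0420 B0=116.3113

d₁ = [ln(V₀/D) + (r + σ²/2)T] / (σ√T)
   = [ln(320.3533/158.0263) + (0.0452 + 0.5·0.3472²)·5.1998] / (0.3472·√5.1998)
   = [0.706663 + 0.548443] / 0.791723 = 1.585285
d₂ = d₁ − σ√T = 1.585285 − 0.791723 = 0.793563
N(d₁) = 0.943549,  N(d₂) = 0.786275,  e^(−rT) = 0.790546
E₀ = V₀·N(d₁) − D·e^(−rT)·N(d₂)
   = 320.3533·0.943549 − 158.0263·0.790546·0.786275 = 204.042044
B₀ = V₀ − E₀ = 320.3533 − 204.042044 = 116.311256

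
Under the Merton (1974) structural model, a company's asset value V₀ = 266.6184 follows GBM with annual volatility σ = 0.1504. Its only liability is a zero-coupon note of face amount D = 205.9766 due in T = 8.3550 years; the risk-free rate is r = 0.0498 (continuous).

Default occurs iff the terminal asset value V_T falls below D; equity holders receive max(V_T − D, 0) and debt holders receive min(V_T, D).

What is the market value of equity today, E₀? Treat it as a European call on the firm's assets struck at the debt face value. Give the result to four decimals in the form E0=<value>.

E0=132.8716

d₁ = [ln(V₀/D) + (r + σ²/2)T] / (σ√T)
   = [ln(266.6184/205.9766) + (0.0498 + 0.5·0.1504²)·8.3550] / (0.1504·√8.3550)
   = [0.258056 + 0.510575] / 0.434731 = 1.768058
d₂ = d₁ − σ√T = 1.768058 − 0.434731 = 1.333327
N(d₁) = 0.961474,  N(d₂) = 0.908788,  e^(−rT) = 0.659628
E₀ = V₀·N(d₁) − D·e^(−rT)·N(d₂)
   = 266.6184·0.961474 − 205.9766·0.659628·0.908788 = 132.871634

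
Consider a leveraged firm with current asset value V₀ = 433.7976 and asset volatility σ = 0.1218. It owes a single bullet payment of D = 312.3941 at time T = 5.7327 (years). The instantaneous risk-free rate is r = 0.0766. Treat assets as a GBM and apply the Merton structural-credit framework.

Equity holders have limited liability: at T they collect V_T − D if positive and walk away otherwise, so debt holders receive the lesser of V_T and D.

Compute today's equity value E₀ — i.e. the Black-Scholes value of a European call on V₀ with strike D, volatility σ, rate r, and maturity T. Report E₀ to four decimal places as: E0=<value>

d₁ = [ln(V₀/D) + (r + σ²/2)T] / (σ√T)
   = [ln(433.7976/312.3941) + (0.0766 + 0.5·0.1218²)·5.7327] / (0.1218·√5.7327)
   = [0.328313 + 0.481648] / 0.291626 = 2.777390
d₂ = d₁ − σ√T = 2.777390 − 0.291626 = 2.485764
N(d₁) = 0.997260,  N(d₂) = 0.993536,  e^(−rT) = 0.644600
E₀ = V₀·N(d₁) − D·e^(−rT)·N(d₂)
   = 433.7976·0.997260 − 312.3941·0.644600·0.993536 = 232.541305

E0=232.5413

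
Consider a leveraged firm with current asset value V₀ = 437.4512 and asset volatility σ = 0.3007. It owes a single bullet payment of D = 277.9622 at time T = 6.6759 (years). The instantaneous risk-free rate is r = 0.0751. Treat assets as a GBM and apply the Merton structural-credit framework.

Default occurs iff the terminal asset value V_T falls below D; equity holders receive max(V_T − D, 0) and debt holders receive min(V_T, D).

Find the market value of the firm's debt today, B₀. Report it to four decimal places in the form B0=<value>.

d₁ = [ln(V₀/D) + (r + σ²/2)T] / (σ√T)
   = [ln(437.4512/277.9622) + (0.0751 + 0.5·0.3007²)·6.6759] / (0.3007·√6.6759)
   = [0.453480 + 0.803179] / 0.776942 = 1.617444
d₂ = d₁ − σ√T = 1.617444 − 0.776942 = 0.840502
N(d₁) = 0.947109,  N(d₂) = 0.799687,  e^(−rT) = 0.605706
E₀ = V₀·N(d₁) − D·e^(−rT)·N(d₂)
   = 437.4512·0.947109 − 277.9622·0.605706·0.799687 = 279.675862
B₀ = V₀ − E₀ = 437.4512 − 279.675862 = 157.775338

B0=157.7753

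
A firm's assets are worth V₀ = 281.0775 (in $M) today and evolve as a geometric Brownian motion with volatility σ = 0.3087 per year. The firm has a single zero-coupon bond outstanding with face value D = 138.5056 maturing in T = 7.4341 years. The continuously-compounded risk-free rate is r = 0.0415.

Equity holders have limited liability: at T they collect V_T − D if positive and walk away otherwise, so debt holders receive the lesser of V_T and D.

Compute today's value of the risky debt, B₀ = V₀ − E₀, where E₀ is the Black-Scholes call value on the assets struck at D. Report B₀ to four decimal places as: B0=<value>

d₁ = [ln(V₀/D) + (r + σ²/2)T] / (σ√T)
   = [ln(281.0775/138.5056) + (0.0415 + 0.5·0.3087²)·7.4341] / (0.3087·√7.4341)
   = [0.707720 + 0.662734] / 0.841687 = 1.628222
d₂ = d₁ − σ√T = 1.628222 − 0.841687 = 0.786534
N(d₁) = 0.948261,  N(d₂) = 0.784223,  e^(−rT) = 0.734537
E₀ = V₀·N(d₁) − D·e^(−rT)·N(d₂)
   = 281.0775·0.948261 − 138.5056·0.734537·0.784223 = 186.750016
B₀ = V₀ − E₀ = 281.0775 − 186.750016 = 94.327484

B0=94.3275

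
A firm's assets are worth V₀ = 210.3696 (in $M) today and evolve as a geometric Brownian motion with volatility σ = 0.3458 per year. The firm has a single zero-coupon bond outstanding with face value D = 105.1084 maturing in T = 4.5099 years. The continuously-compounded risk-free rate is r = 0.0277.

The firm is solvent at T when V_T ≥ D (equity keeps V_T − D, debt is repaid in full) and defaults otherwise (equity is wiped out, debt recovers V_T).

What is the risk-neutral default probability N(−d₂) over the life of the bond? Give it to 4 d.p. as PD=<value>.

PD=0.2273

d₁ = [ln(V₀/D) + (r + σ²/2)T] / (σ√T)
   = [ln(210.3696/105.1084) + (0.0277 + 0.5·0.3458²)·4.5099] / (0.3458·√4.5099)
   = [0.693874 + 0.394566] / 0.734359 = 1.482163
d₂ = d₁ − σ√T = 1.482163 − 0.734359 = 0.747804
risk-neutral PD = N(−d₂) = N(-0.747804) = 0.227289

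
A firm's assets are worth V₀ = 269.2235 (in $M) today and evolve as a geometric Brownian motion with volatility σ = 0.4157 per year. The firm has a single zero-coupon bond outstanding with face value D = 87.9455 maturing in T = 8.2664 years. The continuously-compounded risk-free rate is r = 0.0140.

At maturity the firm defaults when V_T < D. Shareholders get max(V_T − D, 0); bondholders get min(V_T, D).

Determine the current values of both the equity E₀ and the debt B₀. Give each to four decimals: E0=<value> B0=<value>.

d₁ = [ln(V₀/D) + (r + σ²/2)T] / (σ√T)
   = [ln(269.2235/87.9455) + (0.0140 + 0.5·0.4157²)·8.2664] / (0.4157·√8.2664)
   = [1.118825 + 0.829973] / 1.195194 = 1.630529
d₂ = d₁ − σ√T = 1.630529 − 1.195194 = 0.435336
N(d₁) = 0.948505,  N(d₂) = 0.668341,  e^(−rT) = 0.890716
E₀ = V₀·N(d₁) − D·e^(−rT)·N(d₂)
   = 269.2235·0.948505 − 87.9455·0.890716·0.668341 = 203.005771
B₀ = V₀ − E₀ = 269.2235 − 203.005771 = 66.217729

E0=203.0058 B0=66.2177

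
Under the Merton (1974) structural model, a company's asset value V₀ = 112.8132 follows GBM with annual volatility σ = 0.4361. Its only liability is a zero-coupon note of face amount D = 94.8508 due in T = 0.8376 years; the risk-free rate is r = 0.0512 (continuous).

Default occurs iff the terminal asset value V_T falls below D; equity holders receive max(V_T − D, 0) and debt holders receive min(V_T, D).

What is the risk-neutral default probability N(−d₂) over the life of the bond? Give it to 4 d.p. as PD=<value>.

PD=0.3660

d₁ = [ln(V₀/D) + (r + σ²/2)T] / (σ√T)
   = [ln(112.8132/94.8508) + (0.0512 + 0.5·0.4361²)·0.8376] / (0.4361·√0.8376)
   = [0.173428 + 0.122534] / 0.399121 = 0.741535
d₂ = d₁ − σ√T = 0.741535 − 0.399121 = 0.342414
risk-neutral PD = N(−d₂) = N(-0.342414) = 0.366020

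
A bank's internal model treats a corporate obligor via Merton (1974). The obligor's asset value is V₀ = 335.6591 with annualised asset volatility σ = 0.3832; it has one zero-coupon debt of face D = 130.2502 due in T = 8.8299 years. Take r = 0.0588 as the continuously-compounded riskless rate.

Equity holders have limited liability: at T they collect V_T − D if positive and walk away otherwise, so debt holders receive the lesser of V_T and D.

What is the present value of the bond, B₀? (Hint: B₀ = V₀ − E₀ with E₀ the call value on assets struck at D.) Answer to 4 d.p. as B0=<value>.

B0=69.8126

d₁ = [ln(V₀/D) + (r + σ²/2)T] / (σ√T)
   = [ln(335.6591/130.2502) + (0.0588 + 0.5·0.3832²)·8.8299] / (0.3832·√8.8299)
   = [0.946639 + 1.167499] / 1.138684 = 1.856650
d₂ = d₁ − σ√T = 1.856650 − 1.138684 = 0.717965
N(d₁) = 0.968319,  N(d₂) = 0.763611,  e^(−rT) = 0.594997
E₀ = V₀·N(d₁) − D·e^(−rT)·N(d₂)
   = 335.6591·0.968319 − 130.2502·0.594997·0.763611 = 265.846541
B₀ = V₀ − E₀ = 335.6591 − 265.846541 = 69.812559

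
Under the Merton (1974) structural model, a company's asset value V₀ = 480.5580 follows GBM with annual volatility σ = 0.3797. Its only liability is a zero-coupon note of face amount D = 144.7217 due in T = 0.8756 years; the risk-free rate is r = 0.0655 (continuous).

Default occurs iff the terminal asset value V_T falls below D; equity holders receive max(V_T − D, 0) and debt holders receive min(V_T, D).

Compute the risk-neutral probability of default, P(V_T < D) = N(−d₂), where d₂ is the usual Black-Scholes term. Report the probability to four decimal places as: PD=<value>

d₁ = [ln(V₀/D) + (r + σ²/2)T] / (σ√T)
   = [ln(480.5580/144.7217) + (0.0655 + 0.5·0.3797²)·0.8756] / (0.3797·√0.8756)
   = [1.200135 + 0.120470] / 0.355299 = 3.716890
d₂ = d₁ − σ√T = 3.716890 − 0.355299 = 3.361591
risk-neutral PD = N(−d₂) = N(-3.361591) = 0.000387

PD=0.0004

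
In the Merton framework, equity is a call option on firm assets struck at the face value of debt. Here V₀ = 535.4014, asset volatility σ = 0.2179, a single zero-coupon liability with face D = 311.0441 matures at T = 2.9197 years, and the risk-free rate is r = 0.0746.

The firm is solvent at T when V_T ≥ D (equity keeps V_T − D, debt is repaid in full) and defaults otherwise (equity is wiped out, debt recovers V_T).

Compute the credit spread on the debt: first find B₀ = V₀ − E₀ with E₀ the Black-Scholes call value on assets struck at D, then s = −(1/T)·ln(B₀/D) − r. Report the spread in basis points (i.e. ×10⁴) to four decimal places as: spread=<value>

spread=13.9191

d₁ = [ln(V₀/D) + (r + σ²/2)T] / (σ√T)
   = [ln(535.4014/311.0441) + (0.0746 + 0.5·0.2179²)·2.9197] / (0.2179·√2.9197)
   = [0.543082 + 0.287124] / 0.372329 = 2.229767
d₂ = d₁ − σ√T = 2.229767 − 0.372329 = 1.857438
N(d₁) = 0.987119,  N(d₂) = 0.968376,  e^(−rT) = 0.804279
E₀ = V₀·N(d₁) − D·e^(−rT)·N(d₂)
   = 535.4014·0.987119 − 311.0441·0.804279·0.968376 = 286.249906
B₀ = V₀ − E₀ = 535.4014 − 286.249906 = 249.151494
spread = −(1/T)·ln(B₀/D) − r = −(1/2.9197)·ln(249.151494/311.0441) − 0.0746 = 0.00139191
in basis points: 0.00139191 × 10⁴ = 13.9191 bp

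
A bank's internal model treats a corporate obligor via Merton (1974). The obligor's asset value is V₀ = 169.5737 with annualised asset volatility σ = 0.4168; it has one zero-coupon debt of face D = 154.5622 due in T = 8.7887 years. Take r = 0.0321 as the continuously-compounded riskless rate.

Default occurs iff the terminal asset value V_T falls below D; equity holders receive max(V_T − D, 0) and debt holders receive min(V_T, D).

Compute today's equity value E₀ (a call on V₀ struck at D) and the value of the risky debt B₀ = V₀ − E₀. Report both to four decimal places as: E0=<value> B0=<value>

E0=95.4102 B0=74.1635

d₁ = [ln(V₀/D) + (r + σ²/2)T] / (σ√T)
   = [ln(169.5737/154.5622) + (0.0321 + 0.5·0.4168²)·8.7887] / (0.4168·√8.7887)
   = [0.092691 + 1.045514] / 1.235635 = 0.921150
d₂ = d₁ − σ√T = 0.921150 − 1.235635 = -0.314485
N(d₁) = 0.821514,  N(d₂) = 0.376577,  e^(−rT) = 0.754185
E₀ = V₀·N(d₁) − D·e^(−rT)·N(d₂)
   = 169.5737·0.821514 − 154.5622·0.754185·0.376577 = 95.410185
B₀ = V₀ − E₀ = 169.5737 − 95.410185 = 74.163515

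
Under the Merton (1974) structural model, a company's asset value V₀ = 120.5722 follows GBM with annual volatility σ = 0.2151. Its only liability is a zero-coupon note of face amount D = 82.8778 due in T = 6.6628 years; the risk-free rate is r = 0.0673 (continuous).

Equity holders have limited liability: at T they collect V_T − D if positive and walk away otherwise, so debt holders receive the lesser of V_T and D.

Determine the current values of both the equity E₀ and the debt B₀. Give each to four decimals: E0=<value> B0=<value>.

d₁ = [ln(V₀/D) + (r + σ²/2)T] / (σ√T)
   = [ln(120.5722/82.8778) + (0.0673 + 0.5·0.2151²)·6.6628] / (0.2151·√6.6628)
   = [0.374882 + 0.602544] / 0.555225 = 1.760414
d₂ = d₁ − σ√T = 1.760414 − 0.555225 = 1.205189
N(d₁) = 0.960831,  N(d₂) = 0.885935,  e^(−rT) = 0.638645
E₀ = V₀·N(d₁) − D·e^(−rT)·N(d₂)
   = 120.5722·0.960831 − 82.8778·0.638645·0.885935 = 68.957441
B₀ = V₀ − E₀ = 120.5722 − 68.957441 = 51.614759

E0=68.9574 B0=51.6148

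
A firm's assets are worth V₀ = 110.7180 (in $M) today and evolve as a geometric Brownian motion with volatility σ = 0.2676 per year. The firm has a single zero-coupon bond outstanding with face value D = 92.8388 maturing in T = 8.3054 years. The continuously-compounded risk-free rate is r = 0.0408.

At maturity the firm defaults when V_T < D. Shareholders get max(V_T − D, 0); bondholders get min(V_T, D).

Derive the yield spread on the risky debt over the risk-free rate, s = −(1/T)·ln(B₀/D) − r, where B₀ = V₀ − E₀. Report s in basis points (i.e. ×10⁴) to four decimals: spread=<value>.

d₁ = [ln(V₀/D) + (r + σ²/2)T] / (σ√T)
   = [ln(110.7180/92.8388) + (0.0408 + 0.5·0.2676²)·8.3054] / (0.2676·√8.3054)
   = [0.176122 + 0.636234] / 0.771199 = 1.053368
d₂ = d₁ − σ√T = 1.053368 − 0.771199 = 0.282169
N(d₁) = 0.853914,  N(d₂) = 0.611093,  e^(−rT) = 0.712582
E₀ = V₀·N(d₁) − D·e^(−rT)·N(d₂)
   = 110.7180·0.853914 − 92.8388·0.712582·0.611093 = 54.116611
B₀ = V₀ − E₀ = 110.7180 − 54.116611 = 56.601389
spread = −(1/T)·ln(B₀/D) − r = −(1/8.3054)·ln(56.601389/92.8388) − 0.0408 = 0.01877945
in basis points: 0.01877945 × 10⁴ = 187.7945 bp

spread=187.7945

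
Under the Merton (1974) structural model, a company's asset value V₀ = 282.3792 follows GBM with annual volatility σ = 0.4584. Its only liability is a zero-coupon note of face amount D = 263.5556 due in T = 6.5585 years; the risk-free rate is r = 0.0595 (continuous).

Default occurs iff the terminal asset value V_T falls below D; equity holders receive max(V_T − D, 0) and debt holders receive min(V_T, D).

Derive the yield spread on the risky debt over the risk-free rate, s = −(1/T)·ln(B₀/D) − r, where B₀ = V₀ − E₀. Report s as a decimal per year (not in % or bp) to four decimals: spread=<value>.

spread=0.0584

d₁ = [ln(V₀/D) + (r + σ²/2)T] / (σ√T)
   = [ln(282.3792/263.5556) + (0.0595 + 0.5·0.4584²)·6.5585] / (0.4584·√6.5585)
   = [0.068986 + 1.079301] / 1.173943 = 0.978147
d₂ = d₁ − σ√T = 0.978147 − 1.173943 = -0.195796
N(d₁) = 0.835999,  N(d₂) = 0.422385,  e^(−rT) = 0.676901
E₀ = V₀·N(d₁) − D·e^(−rT)·N(d₂)
   = 282.3792·0.835999 − 263.5556·0.676901·0.422385 = 160.714880
B₀ = V₀ − E₀ = 282.3792 − 160.714880 = 121.664320
spread = −(1/T)·ln(B₀/D) − r = −(1/6.5585)·ln(121.664320/263.5556) − 0.0595 = 0.05836210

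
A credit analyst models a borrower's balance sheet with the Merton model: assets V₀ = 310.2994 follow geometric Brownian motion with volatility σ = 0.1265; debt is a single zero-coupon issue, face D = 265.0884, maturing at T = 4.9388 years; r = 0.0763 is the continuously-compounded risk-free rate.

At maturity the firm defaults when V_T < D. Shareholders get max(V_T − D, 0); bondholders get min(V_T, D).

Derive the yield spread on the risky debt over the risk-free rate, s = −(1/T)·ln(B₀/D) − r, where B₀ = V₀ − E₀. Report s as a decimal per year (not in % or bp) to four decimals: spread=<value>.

d₁ = [ln(V₀/D) + (r + σ²/2)T] / (σ√T)
   = [ln(310.2994/265.0884) + (0.0763 + 0.5·0.1265²)·4.9388] / (0.1265·√4.9388)
   = [0.157474 + 0.416346] / 0.281126 = 2.041150
d₂ = d₁ − σ√T = 2.041150 − 0.281126 = 1.760024
N(d₁) = 0.979382,  N(d₂) = 0.960798,  e^(−rT) = 0.686032
E₀ = V₀·N(d₁) − D·e^(−rT)·N(d₂)
   = 310.2994·0.979382 − 265.0884·0.686032·0.960798 = 129.171655
B₀ = V₀ − E₀ = 310.2994 − 129.171655 = 181.127745
spread = −(1/T)·ln(B₀/D) − r = −(1/4.9388)·ln(181.127745/265.0884) − 0.0763 = 0.00081606

spread=0.0008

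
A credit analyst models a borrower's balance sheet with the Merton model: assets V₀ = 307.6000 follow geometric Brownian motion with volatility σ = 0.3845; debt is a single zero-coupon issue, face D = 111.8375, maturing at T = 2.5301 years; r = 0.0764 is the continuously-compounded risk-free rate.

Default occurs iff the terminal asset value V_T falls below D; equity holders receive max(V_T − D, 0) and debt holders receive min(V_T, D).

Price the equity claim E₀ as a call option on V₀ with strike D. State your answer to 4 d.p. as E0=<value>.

d₁ = [ln(V₀/D) + (r + σ²/2)T] / (σ√T)
   = [ln(307.6000/111.8375) + (0.0764 + 0.5·0.3845²)·2.5301] / (0.3845·√2.5301)
   = [1.011753 + 0.380325] / 0.611597 = 2.276137
d₂ = d₁ − σ√T = 2.276137 − 0.611597 = 1.664541
N(d₁) = 0.988581,  N(d₂) = 0.951998,  e^(−rT) = 0.824235
E₀ = V₀·N(d₁) − D·e^(−rT)·N(d₂)
   = 307.6000·0.988581 − 111.8375·0.824235·0.951998 = 216.332033

E0=216.3320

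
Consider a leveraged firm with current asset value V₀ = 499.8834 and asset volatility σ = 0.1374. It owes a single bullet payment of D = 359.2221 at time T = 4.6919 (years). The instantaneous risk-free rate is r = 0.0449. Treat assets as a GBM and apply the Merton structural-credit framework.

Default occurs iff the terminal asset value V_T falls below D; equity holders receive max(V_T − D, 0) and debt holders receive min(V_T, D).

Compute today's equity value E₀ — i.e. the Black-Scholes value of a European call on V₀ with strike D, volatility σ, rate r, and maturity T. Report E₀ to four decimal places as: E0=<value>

d₁ = [ln(V₀/D) + (r + σ²/2)T] / (σ√T)
   = [ln(499.8834/359.2221) + (0.0449 + 0.5·0.1374²)·4.6919] / (0.1374·√4.6919)
   = [0.330434 + 0.254955] / 0.297619 = 1.966905
d₂ = d₁ − σ√T = 1.966905 − 0.297619 = 1.669286
N(d₁) = 0.975403,  N(d₂) = 0.952470,  e^(−rT) = 0.810044
E₀ = V₀·N(d₁) − D·e^(−rT)·N(d₂)
   = 499.8834·0.975403 − 359.2221·0.810044·0.952470 = 210.432572

E0=210.4326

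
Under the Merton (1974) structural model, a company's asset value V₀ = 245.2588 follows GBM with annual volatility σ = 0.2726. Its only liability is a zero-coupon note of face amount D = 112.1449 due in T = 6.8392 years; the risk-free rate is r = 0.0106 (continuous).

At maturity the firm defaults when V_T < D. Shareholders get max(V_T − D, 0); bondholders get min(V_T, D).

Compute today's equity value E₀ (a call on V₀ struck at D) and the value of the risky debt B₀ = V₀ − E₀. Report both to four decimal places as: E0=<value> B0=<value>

d₁ = [ln(V₀/D) + (r + σ²/2)T] / (σ√T)
   = [ln(245.2588/112.1449) + (0.0106 + 0.5·0.2726²)·6.8392] / (0.2726·√6.8392)
   = [0.782522 + 0.326609] / 0.712900 = 1.555802
d₂ = d₁ − σ√T = 1.555802 − 0.712900 = 0.842902
N(d₁) = 0.940122,  N(d₂) = 0.800358,  e^(−rT) = 0.930070
E₀ = V₀·N(d₁) − D·e^(−rT)·N(d₂)
   = 245.2588·0.940122 − 112.1449·0.930070·0.800358 = 147.093831
B₀ = V₀ − E₀ = 245.2588 − 147.093831 = 98.164969

E0=147.0938 B0=98.1650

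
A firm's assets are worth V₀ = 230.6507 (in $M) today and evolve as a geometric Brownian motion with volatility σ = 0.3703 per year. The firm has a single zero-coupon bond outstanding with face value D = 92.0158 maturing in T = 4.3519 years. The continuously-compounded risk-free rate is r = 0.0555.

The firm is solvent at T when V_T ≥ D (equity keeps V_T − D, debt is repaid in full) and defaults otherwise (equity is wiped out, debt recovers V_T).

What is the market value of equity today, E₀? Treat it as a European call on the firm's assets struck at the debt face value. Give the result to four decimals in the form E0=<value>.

d₁ = [ln(V₀/D) + (r + σ²/2)T] / (σ√T)
   = [ln(230.6507/92.0158) + (0.0555 + 0.5·0.3703²)·4.3519] / (0.3703·√4.3519)
   = [0.918944 + 0.539901] / 0.772491 = 1.888496
d₂ = d₁ − σ√T = 1.888496 − 0.772491 = 1.116006
N(d₁) = 0.970520,  N(d₂) = 0.867790,  e^(−rT) = 0.785425
E₀ = V₀·N(d₁) − D·e^(−rT)·N(d₂)
   = 230.6507·0.970520 − 92.0158·0.785425·0.867790 = 161.134695

E0=161.1347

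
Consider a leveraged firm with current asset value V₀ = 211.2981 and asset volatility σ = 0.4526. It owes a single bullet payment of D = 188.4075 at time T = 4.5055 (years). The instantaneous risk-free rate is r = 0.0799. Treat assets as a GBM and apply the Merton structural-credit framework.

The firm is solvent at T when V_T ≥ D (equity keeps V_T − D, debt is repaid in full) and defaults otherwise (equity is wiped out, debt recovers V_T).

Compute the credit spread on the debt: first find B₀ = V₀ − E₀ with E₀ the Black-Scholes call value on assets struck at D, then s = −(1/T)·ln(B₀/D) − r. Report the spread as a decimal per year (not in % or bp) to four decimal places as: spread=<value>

d₁ = [ln(V₀/D) + (r + σ²/2)T] / (σ√T)
   = [ln(211.2981/188.4075) + (0.0799 + 0.5·0.4526²)·4.5055] / (0.4526·√4.5055)
   = [0.114663 + 0.821458] / 0.960696 = 0.974419
d₂ = d₁ − σ√T = 0.974419 − 0.960696 = 0.013723
N(d₁) = 0.835076,  N(d₂) = 0.505475,  e^(−rT) = 0.697684
E₀ = V₀·N(d₁) − D·e^(−rT)·N(d₂)
   = 211.2981·0.835076 − 188.4075·0.697684·0.505475 = 110.005885
B₀ = V₀ − E₀ = 211.2981 − 110.005885 = 101.292215
spread = −(1/T)·ln(B₀/D) − r = −(1/4.5055)·ln(101.292215/188.4075) − 0.0799 = 0.05784223

spread=0.0578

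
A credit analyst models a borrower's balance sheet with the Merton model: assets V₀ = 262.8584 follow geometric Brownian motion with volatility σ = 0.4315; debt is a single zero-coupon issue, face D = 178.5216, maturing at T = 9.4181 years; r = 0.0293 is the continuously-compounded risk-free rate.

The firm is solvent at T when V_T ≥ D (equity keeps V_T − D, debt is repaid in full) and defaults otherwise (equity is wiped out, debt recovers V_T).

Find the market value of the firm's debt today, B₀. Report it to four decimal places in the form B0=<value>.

d₁ = [ln(V₀/D) + (r + σ²/2)T] / (σ√T)
   = [ln(262.8584/178.5216) + (0.0293 + 0.5·0.4315²)·9.4181] / (0.4315·√9.4181)
   = [0.386906 + 1.152739] / 1.324227 = 1.162674
d₂ = d₁ − σ√T = 1.162674 − 1.324227 = -0.161553
N(d₁) = 0.877519,  N(d₂) = 0.435829,  e^(−rT) = 0.758851
E₀ = V₀·N(d₁) − D·e^(−rT)·N(d₂)
   = 262.8584·0.877519 − 178.5216·0.758851·0.435829 = 171.620988
B₀ = V₀ − E₀ = 262.8584 − 171.620988 = 91.237412

B0=91.2374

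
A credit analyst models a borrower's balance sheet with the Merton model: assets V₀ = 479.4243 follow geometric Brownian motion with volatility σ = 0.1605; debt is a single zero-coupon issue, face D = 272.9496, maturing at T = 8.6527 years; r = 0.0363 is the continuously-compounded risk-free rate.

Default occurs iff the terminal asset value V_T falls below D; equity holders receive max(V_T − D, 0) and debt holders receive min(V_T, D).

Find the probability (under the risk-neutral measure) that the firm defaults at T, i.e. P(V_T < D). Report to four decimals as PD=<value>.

PD=0.0524

d₁ = [ln(V₀/D) + (r + σ²/2)T] / (σ√T)
   = [ln(479.4243/272.9496) + (0.0363 + 0.5·0.1605²)·8.6527] / (0.1605·√8.6527)
   = [0.563299 + 0.425541] / 0.472118 = 2.094474
d₂ = d₁ − σ√T = 2.094474 − 0.472118 = 1.622356
risk-neutral PD = N(−d₂) = N(-1.622356) = 0.052364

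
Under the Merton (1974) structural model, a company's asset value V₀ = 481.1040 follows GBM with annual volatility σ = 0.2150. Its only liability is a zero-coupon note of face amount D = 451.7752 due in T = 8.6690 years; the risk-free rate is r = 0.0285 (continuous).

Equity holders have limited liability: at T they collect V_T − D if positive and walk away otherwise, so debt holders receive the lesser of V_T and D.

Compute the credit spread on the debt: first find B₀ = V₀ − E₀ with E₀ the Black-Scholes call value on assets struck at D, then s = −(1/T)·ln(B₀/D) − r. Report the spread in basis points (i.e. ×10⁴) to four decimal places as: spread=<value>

spread=180.5194

d₁ = [ln(V₀/D) + (r + σ²/2)T] / (σ√T)
   = [ln(481.1040/451.7752) + (0.0285 + 0.5·0.2150²)·8.6690] / (0.2150·√8.6690)
   = [0.062899 + 0.447429] / 0.633028 = 0.806169
d₂ = d₁ − σ√T = 0.806169 − 0.633028 = 0.173141
N(d₁) = 0.789927,  N(d₂) = 0.568730,  e^(−rT) = 0.781089
E₀ = V₀·N(d₁) − D·e^(−rT)·N(d₂)
   = 481.1040·0.789927 − 451.7752·0.781089·0.568730 = 179.345828
B₀ = V₀ − E₀ = 481.1040 − 179.345828 = 301.758172
spread = −(1/T)·ln(B₀/D) − r = −(1/8.6690)·ln(301.758172/451.7752) − 0.0285 = 0.01805194
in basis points: 0.01805194 × 10⁴ = 180.5194 bp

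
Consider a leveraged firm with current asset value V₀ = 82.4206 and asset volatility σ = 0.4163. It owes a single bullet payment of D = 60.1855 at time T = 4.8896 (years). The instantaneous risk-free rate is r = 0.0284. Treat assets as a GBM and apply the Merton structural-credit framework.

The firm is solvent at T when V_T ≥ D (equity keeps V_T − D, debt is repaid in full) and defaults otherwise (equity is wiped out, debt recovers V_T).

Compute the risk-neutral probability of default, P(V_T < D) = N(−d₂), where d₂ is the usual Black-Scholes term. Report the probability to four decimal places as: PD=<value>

d₁ = [ln(V₀/D) + (r + σ²/2)T] / (σ√T)
   = [ln(82.4206/60.1855) + (0.0284 + 0.5·0.4163²)·4.8896] / (0.4163·√4.8896)
   = [0.314404 + 0.562562] / 0.920541 = 0.952664
d₂ = d₁ − σ√T = 0.952664 − 0.920541 = 0.032123
risk-neutral PD = N(−d₂) = N(-0.032123) = 0.487187

PD=0.4872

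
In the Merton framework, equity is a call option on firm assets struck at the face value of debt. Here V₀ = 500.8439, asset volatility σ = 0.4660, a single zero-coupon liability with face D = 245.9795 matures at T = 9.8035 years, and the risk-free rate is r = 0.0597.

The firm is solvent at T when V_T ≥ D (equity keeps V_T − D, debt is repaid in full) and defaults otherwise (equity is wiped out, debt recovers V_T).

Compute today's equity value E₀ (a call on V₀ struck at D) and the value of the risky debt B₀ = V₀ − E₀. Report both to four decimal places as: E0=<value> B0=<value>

d₁ = [ln(V₀/D) + (r + σ²/2)T] / (σ√T)
   = [ln(500.8439/245.9795) + (0.0597 + 0.5·0.4660²)·9.8035] / (0.4660·√9.8035)
   = [0.711046 + 1.649713] / 1.459071 = 1.617988
d₂ = d₁ − σ√T = 1.617988 − 1.459071 = 0.158917
N(d₁) = 0.947167,  N(d₂) = 0.563133,  e^(−rT) = 0.556956
E₀ = V₀·N(d₁) − D·e^(−rT)·N(d₂)
   = 500.8439·0.947167 − 245.9795·0.556956·0.563133 = 397.233958
B₀ = V₀ − E₀ = 500.8439 − 397.233958 = 103.609942

E0=397.2340 B0=103.6099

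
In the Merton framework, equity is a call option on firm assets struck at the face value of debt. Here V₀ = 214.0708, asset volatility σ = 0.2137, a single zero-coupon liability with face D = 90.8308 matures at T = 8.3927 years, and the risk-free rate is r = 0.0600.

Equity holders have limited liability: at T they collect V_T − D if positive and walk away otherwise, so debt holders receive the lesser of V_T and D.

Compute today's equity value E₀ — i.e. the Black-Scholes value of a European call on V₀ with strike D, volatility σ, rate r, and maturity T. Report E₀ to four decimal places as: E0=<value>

d₁ = [ln(V₀/D) + (r + σ²/2)T] / (σ√T)
   = [ln(214.0708/90.8308) + (0.0600 + 0.5·0.2137²)·8.3927] / (0.2137·√8.3927)
   = [0.857308 + 0.695200] / 0.619092 = 2.507717
d₂ = d₁ − σ√T = 2.507717 − 0.619092 = 1.888624
N(d₁) = 0.993924,  N(d₂) = 0.970529,  e^(−rT) = 0.604374
E₀ = V₀·N(d₁) − D·e^(−rT)·N(d₂)
   = 214.0708·0.993924 − 90.8308·0.604374·0.970529 = 159.492230

E0=159.4922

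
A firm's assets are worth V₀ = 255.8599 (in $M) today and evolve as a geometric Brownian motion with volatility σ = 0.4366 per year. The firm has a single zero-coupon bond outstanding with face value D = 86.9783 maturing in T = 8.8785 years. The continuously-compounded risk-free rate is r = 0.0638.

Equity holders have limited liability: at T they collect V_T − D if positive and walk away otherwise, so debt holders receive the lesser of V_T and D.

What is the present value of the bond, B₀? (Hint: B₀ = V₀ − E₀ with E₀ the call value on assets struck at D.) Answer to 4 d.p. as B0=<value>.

d₁ = [ln(V₀/D) + (r + σ²/2)T] / (σ√T)
   = [ln(255.8599/86.9783) + (0.0638 + 0.5·0.4366²)·8.8785] / (0.4366·√8.8785)
   = [1.078971 + 1.412656] / 1.300929 = 1.915268
d₂ = d₁ − σ√T = 1.915268 − 1.300929 = 0.614339
N(d₁) = 0.972271,  N(d₂) = 0.730504,  e^(−rT) = 0.567538
E₀ = V₀·N(d₁) − D·e^(−rT)·N(d₂)
   = 255.8599·0.972271 − 86.9783·0.567538·0.730504 = 212.704898
B₀ = V₀ − E₀ = 255.8599 − 212.704898 = 43.155002

B0=43.1550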